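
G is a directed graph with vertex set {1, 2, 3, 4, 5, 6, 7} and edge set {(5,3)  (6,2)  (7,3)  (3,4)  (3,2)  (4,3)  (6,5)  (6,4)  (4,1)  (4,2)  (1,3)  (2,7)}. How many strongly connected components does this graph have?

3

{1, 2, 3, 4, 7} are all mutually reachable — one SCC of size 5.
{5} is an SCC by itself.
{6} is an SCC by itself.
That gives 3 strongly connected components.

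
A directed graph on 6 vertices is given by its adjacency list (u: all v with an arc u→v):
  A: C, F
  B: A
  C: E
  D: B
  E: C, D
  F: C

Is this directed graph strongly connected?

Yes

From A we can reach every vertex (A, B, C, D, E, F), and every vertex can reach A (A, B, C, D, E, F). So the whole graph is one strongly connected component.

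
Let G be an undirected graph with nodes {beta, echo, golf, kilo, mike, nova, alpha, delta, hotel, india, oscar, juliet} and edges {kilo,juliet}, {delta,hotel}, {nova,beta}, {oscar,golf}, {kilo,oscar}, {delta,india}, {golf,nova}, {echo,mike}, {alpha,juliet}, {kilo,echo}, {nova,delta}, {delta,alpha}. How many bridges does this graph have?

5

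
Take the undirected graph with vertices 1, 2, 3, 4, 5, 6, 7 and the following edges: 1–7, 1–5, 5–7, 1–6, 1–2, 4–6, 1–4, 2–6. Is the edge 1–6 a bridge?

After removing 1–6, the path 1-2-6 still connects them, so the edge is not a bridge.

No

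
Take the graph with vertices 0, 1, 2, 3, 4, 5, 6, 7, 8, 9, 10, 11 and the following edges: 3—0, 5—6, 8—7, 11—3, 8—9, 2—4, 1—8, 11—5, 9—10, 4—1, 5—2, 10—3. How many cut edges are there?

The edges on the cycle 11-5-2-4-1-8-9-10-3-11 are not bridges since each lies on that cycle.
But removing 3—0 disconnects 3 from 0; removing 5—6 disconnects 5 from 6; removing 7—8 disconnects 7 from 8 — these are bridges.
That makes 3 bridges.

3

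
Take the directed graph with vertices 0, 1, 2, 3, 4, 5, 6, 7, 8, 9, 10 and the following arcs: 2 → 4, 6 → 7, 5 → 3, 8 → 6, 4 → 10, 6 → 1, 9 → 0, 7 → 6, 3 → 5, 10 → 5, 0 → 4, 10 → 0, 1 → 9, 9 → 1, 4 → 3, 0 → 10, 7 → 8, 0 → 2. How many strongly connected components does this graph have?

{0, 2, 4, 10} are all mutually reachable — one SCC of size 4.
{6, 7, 8} are all mutually reachable — one SCC of size 3.
{1, 9} are all mutually reachable — one SCC of size 2.
{3, 5} are all mutually reachable — one SCC of size 2.
That gives 4 strongly connected components.

4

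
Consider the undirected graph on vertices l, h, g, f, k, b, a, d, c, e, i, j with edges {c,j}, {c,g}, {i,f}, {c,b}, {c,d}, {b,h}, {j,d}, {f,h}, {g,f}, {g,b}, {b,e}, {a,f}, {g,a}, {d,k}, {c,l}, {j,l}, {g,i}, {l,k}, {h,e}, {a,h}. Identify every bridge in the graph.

none

The edges on the cycle c-j-l-c are not bridges since each lies on that cycle.
Every edge lies on some cycle, so there are no bridges.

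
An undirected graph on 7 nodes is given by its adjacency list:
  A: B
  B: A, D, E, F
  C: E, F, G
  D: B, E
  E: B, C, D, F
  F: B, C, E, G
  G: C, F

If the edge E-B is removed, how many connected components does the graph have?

E and B are still connected via E-F-B, so the component count stays at 1.

1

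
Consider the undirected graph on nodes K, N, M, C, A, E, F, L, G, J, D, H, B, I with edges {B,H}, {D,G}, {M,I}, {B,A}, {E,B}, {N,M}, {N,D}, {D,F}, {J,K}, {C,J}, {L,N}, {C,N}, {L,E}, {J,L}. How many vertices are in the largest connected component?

14

Starting from A we can reach A, B, C, D, E, F, G, H, I, J, K, L, M, N. That is one component of size 14.
The largest has 14 vertices.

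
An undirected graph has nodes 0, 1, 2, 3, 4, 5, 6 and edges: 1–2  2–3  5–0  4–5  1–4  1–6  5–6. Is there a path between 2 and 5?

From 2 we can reach 0, 1, 2, 3, 4, 5, 6, which includes 5.

Yes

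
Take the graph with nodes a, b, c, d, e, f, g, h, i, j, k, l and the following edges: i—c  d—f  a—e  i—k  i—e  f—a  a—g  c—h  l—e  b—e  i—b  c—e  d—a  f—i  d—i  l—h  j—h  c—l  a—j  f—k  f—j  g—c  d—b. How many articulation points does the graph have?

Removing f, for instance, still leaves 1 component. No single vertex removal increases the component count — the graph has no articulation points.

0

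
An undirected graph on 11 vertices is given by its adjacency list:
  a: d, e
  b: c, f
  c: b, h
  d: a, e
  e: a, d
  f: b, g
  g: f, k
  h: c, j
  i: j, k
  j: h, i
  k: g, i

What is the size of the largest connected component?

8

Starting from a we can reach a, d, e. That is one component of size 3.
Starting from b we can reach b, c, f, g, h, i, j, k. That is one component of size 8.
The largest has 8 vertices.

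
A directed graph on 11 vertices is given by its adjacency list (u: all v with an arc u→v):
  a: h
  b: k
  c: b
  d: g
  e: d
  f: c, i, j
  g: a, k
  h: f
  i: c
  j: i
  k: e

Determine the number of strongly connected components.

1

{a, b, c, d, e, f, g, h, i, j, k} are all mutually reachable — one SCC of size 11.
That gives 1 strongly connected component.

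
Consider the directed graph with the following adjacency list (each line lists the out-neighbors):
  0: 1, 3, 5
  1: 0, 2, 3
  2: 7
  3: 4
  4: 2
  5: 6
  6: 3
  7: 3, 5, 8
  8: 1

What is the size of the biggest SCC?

9

{0, 1, 2, 3, 4, 5, 6, 7, 8} are all mutually reachable — one SCC of size 9.
The largest has 9 vertices.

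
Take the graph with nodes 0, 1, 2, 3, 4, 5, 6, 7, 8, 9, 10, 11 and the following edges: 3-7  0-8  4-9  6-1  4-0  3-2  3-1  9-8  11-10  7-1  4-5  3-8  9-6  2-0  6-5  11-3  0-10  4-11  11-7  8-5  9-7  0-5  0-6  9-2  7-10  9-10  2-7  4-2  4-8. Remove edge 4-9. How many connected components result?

1

4 and 9 are still connected via 4-2-9, so the component count stays at 1.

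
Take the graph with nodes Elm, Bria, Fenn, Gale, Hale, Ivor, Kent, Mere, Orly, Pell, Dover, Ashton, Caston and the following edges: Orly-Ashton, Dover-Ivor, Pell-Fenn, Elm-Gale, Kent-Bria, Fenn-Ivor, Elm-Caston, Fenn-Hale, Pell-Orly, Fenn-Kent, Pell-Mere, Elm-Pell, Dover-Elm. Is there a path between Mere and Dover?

From Mere we can reach Elm, Bria, Fenn, Gale, Hale, Ivor, Kent, Mere, Orly, Pell, Dover, Ashton, Caston, which includes Dover.

Yes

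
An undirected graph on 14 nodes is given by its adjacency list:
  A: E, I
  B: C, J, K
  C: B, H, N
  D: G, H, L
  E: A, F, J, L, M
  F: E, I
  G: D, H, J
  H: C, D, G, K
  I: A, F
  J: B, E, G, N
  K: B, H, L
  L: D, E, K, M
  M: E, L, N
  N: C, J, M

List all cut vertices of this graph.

E

Removing E increases the component count from 1 to 2, so E is a cut vertex.
By contrast removing H leaves 1 component; it is not a cut vertex. No other vertex is a cut vertex either.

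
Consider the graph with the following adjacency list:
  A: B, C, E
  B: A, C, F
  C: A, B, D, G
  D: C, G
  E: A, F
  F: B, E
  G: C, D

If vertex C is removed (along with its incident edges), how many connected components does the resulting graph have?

With C gone, the remaining components are: {D, G}; {A, B, E, F}.
That is 2 components.

2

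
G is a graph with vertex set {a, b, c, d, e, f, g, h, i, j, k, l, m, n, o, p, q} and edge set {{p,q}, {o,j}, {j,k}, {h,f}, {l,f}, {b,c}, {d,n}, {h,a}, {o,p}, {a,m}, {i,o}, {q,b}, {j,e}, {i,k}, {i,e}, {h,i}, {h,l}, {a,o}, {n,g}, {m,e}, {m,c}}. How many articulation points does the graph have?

2

Removing h increases the component count from 2 to 3, so h is a cut vertex.
Removing n increases the component count from 2 to 3, so n is a cut vertex.
By contrast removing i leaves 2 components; it is not a cut vertex. No other vertex is a cut vertex either.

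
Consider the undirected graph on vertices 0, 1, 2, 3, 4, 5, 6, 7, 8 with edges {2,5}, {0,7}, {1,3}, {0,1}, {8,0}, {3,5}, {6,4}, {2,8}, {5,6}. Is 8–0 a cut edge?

No

After removing 8–0, the path 8-2-5-3-1-0 still connects them, so the edge is not a bridge.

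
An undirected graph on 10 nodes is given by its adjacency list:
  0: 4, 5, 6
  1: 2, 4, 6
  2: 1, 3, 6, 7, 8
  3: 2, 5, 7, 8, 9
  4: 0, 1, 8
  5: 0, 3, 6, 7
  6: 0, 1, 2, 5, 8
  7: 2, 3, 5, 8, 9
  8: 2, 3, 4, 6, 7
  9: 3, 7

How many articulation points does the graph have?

Removing 5, for instance, still leaves 1 component. No single vertex removal increases the component count — the graph has no articulation points.

0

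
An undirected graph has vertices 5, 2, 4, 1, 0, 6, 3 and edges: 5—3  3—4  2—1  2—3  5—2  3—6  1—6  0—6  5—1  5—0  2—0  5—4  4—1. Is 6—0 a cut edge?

No

After removing 6—0, the path 6-3-5-0 still connects them, so the edge is not a bridge.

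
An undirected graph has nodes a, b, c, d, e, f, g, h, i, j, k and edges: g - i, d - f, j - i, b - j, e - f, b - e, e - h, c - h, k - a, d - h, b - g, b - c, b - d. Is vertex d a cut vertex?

No

Deleting d leaves 2 components (was 2), so d is not a cut vertex.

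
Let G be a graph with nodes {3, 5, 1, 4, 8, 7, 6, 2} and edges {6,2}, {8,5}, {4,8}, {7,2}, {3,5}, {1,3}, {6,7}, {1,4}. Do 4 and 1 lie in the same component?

From 4 we can reach 1, 3, 4, 5, 8, which includes 1.

Yes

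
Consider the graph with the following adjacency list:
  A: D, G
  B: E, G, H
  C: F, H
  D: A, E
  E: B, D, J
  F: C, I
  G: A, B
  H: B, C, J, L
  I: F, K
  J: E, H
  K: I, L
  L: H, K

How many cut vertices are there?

Removing H increases the component count from 1 to 2, so H is a cut vertex.
By contrast removing D leaves 1 component; it is not a cut vertex. No other vertex is a cut vertex either.

1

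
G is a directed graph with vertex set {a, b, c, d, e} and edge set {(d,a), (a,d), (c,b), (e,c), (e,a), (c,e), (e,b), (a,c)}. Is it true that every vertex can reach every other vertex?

No

There is no directed path from b to e, so the graph is not strongly connected.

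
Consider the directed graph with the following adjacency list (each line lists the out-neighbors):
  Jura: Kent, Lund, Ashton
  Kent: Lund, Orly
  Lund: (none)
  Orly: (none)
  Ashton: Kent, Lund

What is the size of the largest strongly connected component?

1

{Lund} is an SCC by itself.
{Kent} is an SCC by itself.
{Jura} is an SCC by itself.
{Orly} is an SCC by itself.
{Ashton} is an SCC by itself.
The largest has 1 vertex.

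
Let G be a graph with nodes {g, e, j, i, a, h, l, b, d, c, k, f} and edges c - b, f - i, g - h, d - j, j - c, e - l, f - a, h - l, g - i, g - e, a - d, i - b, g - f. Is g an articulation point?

Deleting g raises the number of components from 2 to 3, so g is a cut vertex.

Yes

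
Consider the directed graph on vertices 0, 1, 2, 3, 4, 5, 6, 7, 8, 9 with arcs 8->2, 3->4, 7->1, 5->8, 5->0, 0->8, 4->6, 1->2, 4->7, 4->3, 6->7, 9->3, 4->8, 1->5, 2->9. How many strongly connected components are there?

{0, 1, 2, 3, 4, 5, 6, 7, 8, 9} are all mutually reachable — one SCC of size 10.
That gives 1 strongly connected component.

1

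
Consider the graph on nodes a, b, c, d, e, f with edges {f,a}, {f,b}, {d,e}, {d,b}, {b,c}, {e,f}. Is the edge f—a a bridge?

Removing f—a leaves no path between f and a: the component count goes from 1 to 2. So it is a bridge.

Yes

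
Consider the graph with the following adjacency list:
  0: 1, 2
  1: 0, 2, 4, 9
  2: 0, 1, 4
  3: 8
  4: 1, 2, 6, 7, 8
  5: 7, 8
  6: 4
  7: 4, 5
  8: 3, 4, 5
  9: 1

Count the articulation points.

3

Removing 1 increases the component count from 1 to 2, so 1 is a cut vertex.
Removing 4 increases the component count from 1 to 3, so 4 is a cut vertex.
Removing 8 increases the component count from 1 to 2, so 8 is a cut vertex.
By contrast removing 5 leaves 1 component; it is not a cut vertex. No other vertex is a cut vertex either.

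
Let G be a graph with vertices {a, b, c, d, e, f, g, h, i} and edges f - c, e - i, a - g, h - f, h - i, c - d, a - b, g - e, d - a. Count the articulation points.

1

Removing a increases the component count from 1 to 2, so a is a cut vertex.
By contrast removing i leaves 1 component; it is not a cut vertex. No other vertex is a cut vertex either.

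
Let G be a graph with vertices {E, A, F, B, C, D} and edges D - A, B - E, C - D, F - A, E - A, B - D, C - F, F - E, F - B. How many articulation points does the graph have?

Removing D, for instance, still leaves 1 component. No single vertex removal increases the component count — the graph has no articulation points.

0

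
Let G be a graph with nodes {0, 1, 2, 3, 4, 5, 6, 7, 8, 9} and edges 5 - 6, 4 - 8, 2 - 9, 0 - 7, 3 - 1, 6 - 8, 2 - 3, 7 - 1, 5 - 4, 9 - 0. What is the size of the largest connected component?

6

Starting from 4 we can reach 4, 5, 6, 8. That is one component of size 4.
Starting from 0 we can reach 0, 1, 2, 3, 7, 9. That is one component of size 6.
The largest has 6 vertices.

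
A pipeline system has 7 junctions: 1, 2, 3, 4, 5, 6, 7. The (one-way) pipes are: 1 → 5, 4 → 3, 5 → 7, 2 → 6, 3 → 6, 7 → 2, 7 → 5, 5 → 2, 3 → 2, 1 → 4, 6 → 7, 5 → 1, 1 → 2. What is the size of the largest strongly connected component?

{1, 2, 3, 4, 5, 6, 7} are all mutually reachable — one SCC of size 7.
The largest has 7 vertices.

7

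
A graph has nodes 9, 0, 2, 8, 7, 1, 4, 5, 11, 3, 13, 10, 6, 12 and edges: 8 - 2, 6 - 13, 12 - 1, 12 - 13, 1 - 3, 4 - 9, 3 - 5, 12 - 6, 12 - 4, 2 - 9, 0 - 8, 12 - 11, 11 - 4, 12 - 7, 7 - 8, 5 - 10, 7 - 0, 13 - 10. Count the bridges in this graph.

0

The edges on the cycle 7-0-8-7 are not bridges since each lies on that cycle.
Every edge lies on some cycle, so there are no bridges.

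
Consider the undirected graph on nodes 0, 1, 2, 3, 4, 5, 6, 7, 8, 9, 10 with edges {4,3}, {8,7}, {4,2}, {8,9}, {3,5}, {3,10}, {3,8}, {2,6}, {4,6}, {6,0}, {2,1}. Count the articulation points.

Removing 2 increases the component count from 1 to 2, so 2 is a cut vertex.
Removing 3 increases the component count from 1 to 4, so 3 is a cut vertex.
Removing 4 increases the component count from 1 to 2, so 4 is a cut vertex.
Likewise 6, 8 are cut vertices.
By contrast removing 5 leaves 1 component; it is not a cut vertex. No other vertex is a cut vertex either.

5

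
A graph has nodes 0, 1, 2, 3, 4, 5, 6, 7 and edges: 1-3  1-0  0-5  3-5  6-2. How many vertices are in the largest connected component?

7 is isolated — a component by itself.
4 is isolated — a component by itself.
Starting from 2 we can reach 2, 6. That is one component of size 2.
Starting from 0 we can reach 0, 1, 3, 5. That is one component of size 4.
The largest has 4 vertices.

4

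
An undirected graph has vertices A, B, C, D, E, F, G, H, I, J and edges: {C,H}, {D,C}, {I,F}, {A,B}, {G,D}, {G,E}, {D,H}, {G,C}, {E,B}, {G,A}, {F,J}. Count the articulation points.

2

Removing F increases the component count from 2 to 3, so F is a cut vertex.
Removing G increases the component count from 2 to 3, so G is a cut vertex.
By contrast removing E leaves 2 components; it is not a cut vertex. No other vertex is a cut vertex either.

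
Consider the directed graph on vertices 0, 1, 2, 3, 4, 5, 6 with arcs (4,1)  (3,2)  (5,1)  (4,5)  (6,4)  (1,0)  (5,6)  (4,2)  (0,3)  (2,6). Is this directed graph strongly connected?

From 4 we can reach every vertex (0, 1, 2, 3, 4, 5, 6), and every vertex can reach 4 (0, 1, 2, 3, 4, 5, 6). So the whole graph is one strongly connected component.

Yes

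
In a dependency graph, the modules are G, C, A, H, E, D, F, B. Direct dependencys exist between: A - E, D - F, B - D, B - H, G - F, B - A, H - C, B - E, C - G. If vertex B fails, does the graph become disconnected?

Yes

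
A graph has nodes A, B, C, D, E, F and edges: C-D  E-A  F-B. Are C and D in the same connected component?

From C we can reach C, D, which includes D.

Yes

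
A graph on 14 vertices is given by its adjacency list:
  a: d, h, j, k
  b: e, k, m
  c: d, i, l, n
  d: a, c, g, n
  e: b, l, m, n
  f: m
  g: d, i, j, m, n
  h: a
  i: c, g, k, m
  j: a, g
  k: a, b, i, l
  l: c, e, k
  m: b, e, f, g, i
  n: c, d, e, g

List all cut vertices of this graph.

a, m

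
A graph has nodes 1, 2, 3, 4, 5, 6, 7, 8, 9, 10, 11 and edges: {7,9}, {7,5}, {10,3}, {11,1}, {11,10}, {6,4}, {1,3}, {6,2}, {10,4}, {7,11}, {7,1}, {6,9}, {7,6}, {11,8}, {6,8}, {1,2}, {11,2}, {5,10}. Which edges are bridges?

none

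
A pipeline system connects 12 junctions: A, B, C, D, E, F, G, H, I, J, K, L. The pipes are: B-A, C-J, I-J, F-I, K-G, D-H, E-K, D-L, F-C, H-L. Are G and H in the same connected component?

The component containing G is {E, G, K}, and H is not in it.

No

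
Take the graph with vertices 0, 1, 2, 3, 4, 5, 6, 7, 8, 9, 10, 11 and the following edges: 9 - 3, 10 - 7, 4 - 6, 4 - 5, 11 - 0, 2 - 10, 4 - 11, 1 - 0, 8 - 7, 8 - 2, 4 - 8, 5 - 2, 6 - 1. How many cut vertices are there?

1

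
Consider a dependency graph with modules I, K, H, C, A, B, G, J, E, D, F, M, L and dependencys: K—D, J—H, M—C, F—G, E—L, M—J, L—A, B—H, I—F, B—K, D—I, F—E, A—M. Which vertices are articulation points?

F, M

Removing F increases the component count from 1 to 2, so F is a cut vertex.
Removing M increases the component count from 1 to 2, so M is a cut vertex.
By contrast removing L leaves 1 component; it is not a cut vertex. No other vertex is a cut vertex either.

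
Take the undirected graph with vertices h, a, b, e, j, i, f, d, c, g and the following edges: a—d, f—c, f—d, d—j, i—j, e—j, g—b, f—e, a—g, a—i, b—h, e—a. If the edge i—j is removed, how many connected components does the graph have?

i and j are still connected via i-a-e-j, so the component count stays at 1.

1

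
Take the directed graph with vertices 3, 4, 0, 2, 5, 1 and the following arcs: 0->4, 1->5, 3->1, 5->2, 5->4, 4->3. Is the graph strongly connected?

There is no directed path from 2 to 4, so the graph is not strongly connected.

No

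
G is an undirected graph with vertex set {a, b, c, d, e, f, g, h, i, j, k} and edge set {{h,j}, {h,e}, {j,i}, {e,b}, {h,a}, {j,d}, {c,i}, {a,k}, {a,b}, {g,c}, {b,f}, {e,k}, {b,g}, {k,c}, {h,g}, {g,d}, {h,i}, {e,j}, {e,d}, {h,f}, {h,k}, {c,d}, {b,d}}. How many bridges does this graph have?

0

The edges on the cycle h-a-b-e-h are not bridges since each lies on that cycle.
Every edge lies on some cycle, so there are no bridges.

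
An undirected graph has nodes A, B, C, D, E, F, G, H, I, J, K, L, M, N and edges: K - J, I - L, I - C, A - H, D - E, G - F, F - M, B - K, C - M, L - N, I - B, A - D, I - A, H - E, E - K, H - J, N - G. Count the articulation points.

1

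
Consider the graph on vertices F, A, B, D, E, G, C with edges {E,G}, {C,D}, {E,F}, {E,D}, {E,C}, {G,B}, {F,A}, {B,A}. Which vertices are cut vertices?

Removing E increases the component count from 1 to 2, so E is a cut vertex.
By contrast removing G leaves 1 component; it is not a cut vertex. No other vertex is a cut vertex either.

E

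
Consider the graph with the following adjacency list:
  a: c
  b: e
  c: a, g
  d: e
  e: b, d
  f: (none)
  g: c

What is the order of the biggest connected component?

f is isolated — a component by itself.
Starting from b we can reach b, d, e. That is one component of size 3.
Starting from a we can reach a, c, g. That is one component of size 3.
The largest has 3 vertices.

3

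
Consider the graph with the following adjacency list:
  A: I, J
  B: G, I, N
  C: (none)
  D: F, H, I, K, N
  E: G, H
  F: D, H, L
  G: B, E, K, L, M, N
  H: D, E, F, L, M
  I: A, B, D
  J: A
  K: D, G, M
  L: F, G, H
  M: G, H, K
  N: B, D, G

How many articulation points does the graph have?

Removing A increases the component count from 2 to 3, so A is a cut vertex.
Removing I increases the component count from 2 to 3, so I is a cut vertex.
By contrast removing K leaves 2 components; it is not a cut vertex. No other vertex is a cut vertex either.

2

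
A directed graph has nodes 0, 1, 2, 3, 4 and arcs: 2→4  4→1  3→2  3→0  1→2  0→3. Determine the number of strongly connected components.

2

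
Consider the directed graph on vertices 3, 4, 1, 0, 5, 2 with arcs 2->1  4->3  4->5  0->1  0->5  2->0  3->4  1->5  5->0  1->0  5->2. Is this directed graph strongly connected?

There is no directed path from 5 to 4, so the graph is not strongly connected.

No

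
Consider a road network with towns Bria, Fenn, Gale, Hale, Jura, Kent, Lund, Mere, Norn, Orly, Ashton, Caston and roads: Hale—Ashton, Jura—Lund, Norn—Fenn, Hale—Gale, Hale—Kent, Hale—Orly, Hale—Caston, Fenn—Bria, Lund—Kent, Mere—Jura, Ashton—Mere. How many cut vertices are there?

Removing Fenn increases the component count from 2 to 3, so Fenn is a cut vertex.
Removing Hale increases the component count from 2 to 5, so Hale is a cut vertex.
By contrast removing Gale leaves 2 components; it is not a cut vertex. No other vertex is a cut vertex either.

2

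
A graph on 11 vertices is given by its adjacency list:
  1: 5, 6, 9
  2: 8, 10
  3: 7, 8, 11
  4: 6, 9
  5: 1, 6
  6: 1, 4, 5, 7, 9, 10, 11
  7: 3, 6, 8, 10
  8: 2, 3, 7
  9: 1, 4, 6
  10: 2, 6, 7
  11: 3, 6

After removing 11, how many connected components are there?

1

With 11 gone, the remaining components are: {1, 2, 3, 4, 5, 6, 7, 8, 9, 10}.
That is 1 component.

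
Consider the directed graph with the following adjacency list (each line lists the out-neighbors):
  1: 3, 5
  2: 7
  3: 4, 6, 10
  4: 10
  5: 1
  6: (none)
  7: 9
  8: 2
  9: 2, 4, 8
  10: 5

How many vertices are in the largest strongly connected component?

{1, 3, 4, 5, 10} are all mutually reachable — one SCC of size 5.
{2, 7, 8, 9} are all mutually reachable — one SCC of size 4.
{6} is an SCC by itself.
The largest has 5 vertices.

5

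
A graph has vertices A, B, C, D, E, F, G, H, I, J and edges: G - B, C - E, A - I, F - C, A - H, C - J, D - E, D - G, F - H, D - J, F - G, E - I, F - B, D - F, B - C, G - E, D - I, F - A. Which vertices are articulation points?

Removing D, for instance, still leaves 1 component. No single vertex removal increases the component count — the graph has no articulation points.

none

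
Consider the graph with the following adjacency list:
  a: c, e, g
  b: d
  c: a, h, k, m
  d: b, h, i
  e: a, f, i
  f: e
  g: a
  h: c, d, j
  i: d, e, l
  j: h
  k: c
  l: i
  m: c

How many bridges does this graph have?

7

The edges on the cycle e-i-d-h-c-a-e are not bridges since each lies on that cycle.
But removing j-h disconnects j from h; removing d-b disconnects d from b; removing c-m disconnects c from m; removing a-g disconnects a from g — these are bridges.
In total 7 edges are bridges.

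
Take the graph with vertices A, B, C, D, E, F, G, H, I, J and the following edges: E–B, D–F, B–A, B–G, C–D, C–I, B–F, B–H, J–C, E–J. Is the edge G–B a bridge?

Yes

Removing G–B leaves no path between G and B: the component count goes from 1 to 2. So it is a bridge.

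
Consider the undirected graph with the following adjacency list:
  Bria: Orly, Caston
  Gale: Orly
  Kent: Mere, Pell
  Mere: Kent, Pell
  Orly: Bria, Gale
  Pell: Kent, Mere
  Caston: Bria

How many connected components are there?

Starting from Kent we can reach Kent, Mere, Pell. That is one component of size 3.
Starting from Bria we can reach Bria, Gale, Orly, Caston. That is one component of size 4.
Total: 2 components.

2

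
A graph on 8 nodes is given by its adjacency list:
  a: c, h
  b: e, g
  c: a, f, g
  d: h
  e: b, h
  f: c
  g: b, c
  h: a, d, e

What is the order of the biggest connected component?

Starting from a we can reach a, b, c, d, e, f, g, h. That is one component of size 8.
The largest has 8 vertices.

8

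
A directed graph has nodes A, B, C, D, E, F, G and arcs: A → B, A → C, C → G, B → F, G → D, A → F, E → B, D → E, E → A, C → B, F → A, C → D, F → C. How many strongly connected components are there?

{A, B, C, D, E, F, G} are all mutually reachable — one SCC of size 7.
That gives 1 strongly connected component.

1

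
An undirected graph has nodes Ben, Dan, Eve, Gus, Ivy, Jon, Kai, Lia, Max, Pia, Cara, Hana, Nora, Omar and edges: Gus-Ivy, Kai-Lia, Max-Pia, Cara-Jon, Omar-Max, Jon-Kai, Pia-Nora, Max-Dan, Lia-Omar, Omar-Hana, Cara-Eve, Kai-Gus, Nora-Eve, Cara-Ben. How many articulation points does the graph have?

Removing Gus increases the component count from 1 to 2, so Gus is a cut vertex.
Removing Kai increases the component count from 1 to 2, so Kai is a cut vertex.
Removing Max increases the component count from 1 to 2, so Max is a cut vertex.
Likewise Cara, Omar are cut vertices.
By contrast removing Dan leaves 1 component; it is not a cut vertex. No other vertex is a cut vertex either.

5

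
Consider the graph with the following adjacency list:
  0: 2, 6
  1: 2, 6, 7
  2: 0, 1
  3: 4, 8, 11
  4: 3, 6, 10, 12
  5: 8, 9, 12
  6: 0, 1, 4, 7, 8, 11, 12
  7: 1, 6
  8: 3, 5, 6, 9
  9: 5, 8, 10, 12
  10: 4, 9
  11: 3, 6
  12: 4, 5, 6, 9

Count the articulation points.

1

Removing 6 increases the component count from 1 to 2, so 6 is a cut vertex.
By contrast removing 8 leaves 1 component; it is not a cut vertex. No other vertex is a cut vertex either.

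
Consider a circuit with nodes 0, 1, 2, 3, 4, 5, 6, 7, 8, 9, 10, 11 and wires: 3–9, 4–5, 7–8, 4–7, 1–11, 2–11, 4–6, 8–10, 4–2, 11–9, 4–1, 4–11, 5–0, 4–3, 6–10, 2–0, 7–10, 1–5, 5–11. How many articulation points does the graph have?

1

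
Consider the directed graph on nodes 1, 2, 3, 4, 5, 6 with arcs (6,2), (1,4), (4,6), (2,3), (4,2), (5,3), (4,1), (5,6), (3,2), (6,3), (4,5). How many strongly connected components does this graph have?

4

{2, 3} are all mutually reachable — one SCC of size 2.
{1, 4} are all mutually reachable — one SCC of size 2.
{5} is an SCC by itself.
{6} is an SCC by itself.
That gives 4 strongly connected components.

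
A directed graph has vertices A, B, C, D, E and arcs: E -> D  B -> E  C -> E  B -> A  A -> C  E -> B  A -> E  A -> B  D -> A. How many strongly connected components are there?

{A, B, C, D, E} are all mutually reachable — one SCC of size 5.
That gives 1 strongly connected component.

1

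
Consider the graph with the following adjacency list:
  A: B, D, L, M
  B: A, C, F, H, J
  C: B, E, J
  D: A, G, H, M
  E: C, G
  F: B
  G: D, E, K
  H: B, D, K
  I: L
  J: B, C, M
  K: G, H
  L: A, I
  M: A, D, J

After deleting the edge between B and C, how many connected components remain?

B and C are still connected via B-J-C, so the component count stays at 1.

1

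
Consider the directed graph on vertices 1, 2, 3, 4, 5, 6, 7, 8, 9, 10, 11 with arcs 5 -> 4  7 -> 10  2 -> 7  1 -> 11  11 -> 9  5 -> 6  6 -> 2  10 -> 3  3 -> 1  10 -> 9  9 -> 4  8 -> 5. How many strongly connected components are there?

{6} is an SCC by itself.
{11} is an SCC by itself.
{2} is an SCC by itself.
{4} is an SCC by itself.
{10} is an SCC by itself.
(and 6 more singleton SCCs)
That gives 11 strongly connected components.

11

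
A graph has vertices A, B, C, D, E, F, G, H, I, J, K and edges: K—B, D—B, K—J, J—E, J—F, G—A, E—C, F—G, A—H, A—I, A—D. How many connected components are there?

Starting from A we can reach A, B, C, D, E, F, G, H, I, J, K. That is one component of size 11.
Total: 1 component.

1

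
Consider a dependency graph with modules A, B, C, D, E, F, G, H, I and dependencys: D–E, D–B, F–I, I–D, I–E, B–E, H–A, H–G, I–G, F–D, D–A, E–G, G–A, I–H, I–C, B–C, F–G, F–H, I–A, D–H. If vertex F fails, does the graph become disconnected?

No

Deleting F leaves 1 component (was 1) (its neighbors D, G, H, I remain connected to each other), so F is not a cut vertex.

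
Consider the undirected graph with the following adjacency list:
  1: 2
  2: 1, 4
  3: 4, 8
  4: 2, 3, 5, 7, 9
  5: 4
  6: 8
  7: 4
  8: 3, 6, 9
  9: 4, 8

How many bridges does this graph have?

The edges on the cycle 8-3-4-9-8 are not bridges since each lies on that cycle.
But removing 4-7 disconnects 4 from 7; removing 4-5 disconnects 4 from 5; removing 4-2 disconnects 4 from 2; removing 8-6 disconnects 8 from 6 — these are bridges.
In total 5 edges are bridges.

5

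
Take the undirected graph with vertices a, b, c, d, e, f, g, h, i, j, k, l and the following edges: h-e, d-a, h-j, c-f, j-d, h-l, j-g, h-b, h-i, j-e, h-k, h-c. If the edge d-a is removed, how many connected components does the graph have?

2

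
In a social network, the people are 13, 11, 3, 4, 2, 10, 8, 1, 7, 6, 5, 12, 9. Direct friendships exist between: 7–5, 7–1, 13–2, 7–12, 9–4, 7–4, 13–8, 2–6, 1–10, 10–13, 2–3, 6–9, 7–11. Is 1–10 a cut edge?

No

After removing 1–10, the path 1-7-4-9-6-2-13-10 still connects them, so the edge is not a bridge.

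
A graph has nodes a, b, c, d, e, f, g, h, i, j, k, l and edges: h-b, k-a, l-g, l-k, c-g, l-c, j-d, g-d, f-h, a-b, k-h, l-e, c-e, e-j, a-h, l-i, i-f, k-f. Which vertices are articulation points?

Removing l increases the component count from 1 to 2, so l is a cut vertex.
By contrast removing f leaves 1 component; it is not a cut vertex. No other vertex is a cut vertex either.

l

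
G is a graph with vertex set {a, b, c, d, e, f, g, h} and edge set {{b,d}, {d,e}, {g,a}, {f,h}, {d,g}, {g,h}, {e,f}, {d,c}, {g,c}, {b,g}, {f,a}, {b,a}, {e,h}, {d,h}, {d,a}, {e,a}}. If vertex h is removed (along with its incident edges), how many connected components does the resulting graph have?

With h gone, the remaining components are: {a, b, c, d, e, f, g}.
That is 1 component.

1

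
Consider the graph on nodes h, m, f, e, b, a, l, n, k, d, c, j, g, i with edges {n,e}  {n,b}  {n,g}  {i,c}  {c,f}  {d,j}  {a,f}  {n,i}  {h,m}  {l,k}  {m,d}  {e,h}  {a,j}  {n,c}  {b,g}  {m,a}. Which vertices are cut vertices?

Removing n increases the component count from 2 to 3, so n is a cut vertex.
By contrast removing m leaves 2 components; it is not a cut vertex. No other vertex is a cut vertex either.

n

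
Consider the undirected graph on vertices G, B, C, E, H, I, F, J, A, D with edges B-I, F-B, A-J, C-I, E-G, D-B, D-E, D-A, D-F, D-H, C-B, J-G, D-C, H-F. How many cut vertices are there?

Removing D increases the component count from 1 to 2, so D is a cut vertex.
By contrast removing J leaves 1 component; it is not a cut vertex. No other vertex is a cut vertex either.

1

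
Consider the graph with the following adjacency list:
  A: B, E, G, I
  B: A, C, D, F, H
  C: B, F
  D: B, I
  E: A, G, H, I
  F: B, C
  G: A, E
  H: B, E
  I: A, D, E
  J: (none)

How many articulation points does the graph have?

1

Removing B increases the component count from 2 to 3, so B is a cut vertex.
By contrast removing I leaves 2 components; it is not a cut vertex. No other vertex is a cut vertex either.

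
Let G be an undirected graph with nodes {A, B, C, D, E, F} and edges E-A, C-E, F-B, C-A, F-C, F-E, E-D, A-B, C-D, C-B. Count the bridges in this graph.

0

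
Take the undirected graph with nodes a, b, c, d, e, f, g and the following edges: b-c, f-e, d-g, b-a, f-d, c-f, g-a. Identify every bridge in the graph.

The edges on the cycle b-c-f-d-g-a-b are not bridges since each lies on that cycle.
But removing f-e disconnects f from e — this is a bridge.

e-f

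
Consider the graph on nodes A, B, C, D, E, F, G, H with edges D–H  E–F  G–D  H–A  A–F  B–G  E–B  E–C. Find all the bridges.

The edges on the cycle E-B-G-D-H-A-F-E are not bridges since each lies on that cycle.
But removing E–C disconnects E from C — this is a bridge.

C-E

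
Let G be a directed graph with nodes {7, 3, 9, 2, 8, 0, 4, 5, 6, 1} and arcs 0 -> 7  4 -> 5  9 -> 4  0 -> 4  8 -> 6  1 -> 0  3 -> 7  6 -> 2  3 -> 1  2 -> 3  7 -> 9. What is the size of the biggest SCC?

1

{4} is an SCC by itself.
{8} is an SCC by itself.
{1} is an SCC by itself.
{5} is an SCC by itself.
{3} is an SCC by itself.
(and 5 more singleton SCCs)
The largest has 1 vertex.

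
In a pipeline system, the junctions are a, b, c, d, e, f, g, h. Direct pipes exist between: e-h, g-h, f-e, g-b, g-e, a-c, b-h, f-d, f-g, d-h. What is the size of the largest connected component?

6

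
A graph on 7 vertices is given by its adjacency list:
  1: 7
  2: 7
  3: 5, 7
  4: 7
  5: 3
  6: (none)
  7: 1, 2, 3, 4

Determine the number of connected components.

2

6 is isolated — a component by itself.
Starting from 1 we can reach 1, 2, 3, 4, 5, 7. That is one component of size 6.
Total: 2 components.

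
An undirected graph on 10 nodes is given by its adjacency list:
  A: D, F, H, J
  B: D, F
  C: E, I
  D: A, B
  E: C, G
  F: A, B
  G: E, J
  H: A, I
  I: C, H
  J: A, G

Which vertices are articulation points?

A

Removing A increases the component count from 1 to 2, so A is a cut vertex.
By contrast removing E leaves 1 component; it is not a cut vertex. No other vertex is a cut vertex either.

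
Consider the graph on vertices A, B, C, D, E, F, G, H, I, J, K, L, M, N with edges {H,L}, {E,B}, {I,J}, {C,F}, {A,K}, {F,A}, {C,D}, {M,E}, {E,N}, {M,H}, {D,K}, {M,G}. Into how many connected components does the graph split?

3

Starting from I we can reach I, J. That is one component of size 2.
Starting from A we can reach A, C, D, F, K. That is one component of size 5.
Starting from B we can reach B, E, G, H, L, M, N. That is one component of size 7.
Total: 3 components.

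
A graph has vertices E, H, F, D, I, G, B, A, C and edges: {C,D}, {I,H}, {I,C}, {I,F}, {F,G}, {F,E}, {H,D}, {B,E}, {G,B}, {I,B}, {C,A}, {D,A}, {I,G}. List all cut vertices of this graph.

I

Removing I increases the component count from 1 to 2, so I is a cut vertex.
By contrast removing G leaves 1 component; it is not a cut vertex. No other vertex is a cut vertex either.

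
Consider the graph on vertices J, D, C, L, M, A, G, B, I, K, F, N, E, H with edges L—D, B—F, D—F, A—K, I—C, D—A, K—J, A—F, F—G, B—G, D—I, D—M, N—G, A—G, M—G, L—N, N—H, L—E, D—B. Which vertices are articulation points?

A, D, I, K, L, N

Removing A increases the component count from 1 to 2, so A is a cut vertex.
Removing D increases the component count from 1 to 2, so D is a cut vertex.
Removing I increases the component count from 1 to 2, so I is a cut vertex.
Likewise K, L, N are cut vertices.
By contrast removing G leaves 1 component; it is not a cut vertex. No other vertex is a cut vertex either.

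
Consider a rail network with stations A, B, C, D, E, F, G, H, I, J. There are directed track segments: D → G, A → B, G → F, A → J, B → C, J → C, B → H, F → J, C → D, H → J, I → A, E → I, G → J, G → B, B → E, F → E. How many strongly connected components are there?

{A, B, C, D, E, F, G, H, I, J} are all mutually reachable — one SCC of size 10.
That gives 1 strongly connected component.

1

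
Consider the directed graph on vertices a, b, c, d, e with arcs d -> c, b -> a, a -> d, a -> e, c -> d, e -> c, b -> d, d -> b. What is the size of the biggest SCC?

5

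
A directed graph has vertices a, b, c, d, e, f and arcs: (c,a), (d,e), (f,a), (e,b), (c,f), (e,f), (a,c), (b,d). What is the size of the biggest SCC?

{a, c, f} are all mutually reachable — one SCC of size 3.
{b, d, e} are all mutually reachable — one SCC of size 3.
The largest has 3 vertices.

3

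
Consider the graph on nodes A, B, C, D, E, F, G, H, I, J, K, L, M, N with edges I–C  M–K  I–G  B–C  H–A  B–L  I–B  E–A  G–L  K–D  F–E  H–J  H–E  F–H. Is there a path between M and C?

No

The component containing M is {D, K, M}, and C is not in it.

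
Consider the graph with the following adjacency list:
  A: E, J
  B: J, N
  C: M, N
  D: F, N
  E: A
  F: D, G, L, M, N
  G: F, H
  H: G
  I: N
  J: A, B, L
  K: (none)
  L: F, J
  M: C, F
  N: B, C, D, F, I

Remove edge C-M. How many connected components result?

C and M are still connected via C-N-F-M, so the component count stays at 2.

2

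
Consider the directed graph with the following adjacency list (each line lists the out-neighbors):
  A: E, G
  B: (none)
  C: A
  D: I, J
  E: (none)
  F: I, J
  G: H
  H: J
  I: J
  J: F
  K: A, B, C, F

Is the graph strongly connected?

No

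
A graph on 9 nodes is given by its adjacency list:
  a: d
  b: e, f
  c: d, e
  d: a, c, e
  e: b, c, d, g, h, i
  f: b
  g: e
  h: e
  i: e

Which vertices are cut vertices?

b, d, e

Removing b increases the component count from 1 to 2, so b is a cut vertex.
Removing d increases the component count from 1 to 2, so d is a cut vertex.
Removing e increases the component count from 1 to 5, so e is a cut vertex.
By contrast removing g leaves 1 component; it is not a cut vertex. No other vertex is a cut vertex either.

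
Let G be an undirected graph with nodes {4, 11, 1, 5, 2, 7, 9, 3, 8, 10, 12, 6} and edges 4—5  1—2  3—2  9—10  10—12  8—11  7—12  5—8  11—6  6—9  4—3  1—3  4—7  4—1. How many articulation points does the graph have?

1

Removing 4 increases the component count from 1 to 2, so 4 is a cut vertex.
By contrast removing 5 leaves 1 component; it is not a cut vertex. No other vertex is a cut vertex either.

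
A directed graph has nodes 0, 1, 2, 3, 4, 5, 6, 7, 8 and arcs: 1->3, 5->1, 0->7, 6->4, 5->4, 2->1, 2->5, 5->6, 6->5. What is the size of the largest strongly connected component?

2

{5, 6} are all mutually reachable — one SCC of size 2.
{3} is an SCC by itself.
{4} is an SCC by itself.
{7} is an SCC by itself.
{8} is an SCC by itself.
(and 3 more singleton SCCs)
The largest has 2 vertices.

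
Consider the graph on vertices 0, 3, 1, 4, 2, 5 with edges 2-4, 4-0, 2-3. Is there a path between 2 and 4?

Yes

From 2 we can reach 0, 2, 3, 4, which includes 4.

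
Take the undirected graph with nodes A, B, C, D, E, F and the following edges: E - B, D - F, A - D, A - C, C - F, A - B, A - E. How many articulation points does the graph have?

1

Removing A increases the component count from 1 to 2, so A is a cut vertex.
By contrast removing B leaves 1 component; it is not a cut vertex. No other vertex is a cut vertex either.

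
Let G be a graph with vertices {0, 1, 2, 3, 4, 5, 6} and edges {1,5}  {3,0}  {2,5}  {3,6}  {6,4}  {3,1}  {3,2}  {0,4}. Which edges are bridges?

none

The edges on the cycle 3-6-4-0-3 are not bridges since each lies on that cycle.
Every edge lies on some cycle, so there are no bridges.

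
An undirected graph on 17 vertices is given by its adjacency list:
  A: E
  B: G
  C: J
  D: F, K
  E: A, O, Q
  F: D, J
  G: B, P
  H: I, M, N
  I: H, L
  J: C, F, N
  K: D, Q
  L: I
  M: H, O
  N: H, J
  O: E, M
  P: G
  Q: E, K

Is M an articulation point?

Deleting M leaves 2 components (was 2), so M is not a cut vertex.

No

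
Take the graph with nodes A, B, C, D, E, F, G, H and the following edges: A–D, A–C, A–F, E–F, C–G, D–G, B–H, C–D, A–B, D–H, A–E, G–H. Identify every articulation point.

A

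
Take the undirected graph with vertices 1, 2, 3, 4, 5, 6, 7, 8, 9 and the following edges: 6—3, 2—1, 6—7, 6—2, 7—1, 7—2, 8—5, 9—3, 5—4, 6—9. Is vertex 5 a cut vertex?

Yes

Deleting 5 raises the number of components from 2 to 3, so 5 is a cut vertex.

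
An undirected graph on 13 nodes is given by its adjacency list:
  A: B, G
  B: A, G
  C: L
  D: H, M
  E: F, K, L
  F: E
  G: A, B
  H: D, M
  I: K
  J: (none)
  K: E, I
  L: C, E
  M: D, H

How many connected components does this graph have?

4

J is isolated — a component by itself.
Starting from A we can reach A, B, G. That is one component of size 3.
Starting from D we can reach D, H, M. That is one component of size 3.
Starting from C we can reach C, E, F, I, K, L. That is one component of size 6.
Total: 4 components.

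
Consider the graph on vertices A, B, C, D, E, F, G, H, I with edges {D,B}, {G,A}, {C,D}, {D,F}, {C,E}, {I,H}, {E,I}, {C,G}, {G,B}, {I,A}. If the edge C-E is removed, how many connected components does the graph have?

1

C and E are still connected via C-G-A-I-E, so the component count stays at 1.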